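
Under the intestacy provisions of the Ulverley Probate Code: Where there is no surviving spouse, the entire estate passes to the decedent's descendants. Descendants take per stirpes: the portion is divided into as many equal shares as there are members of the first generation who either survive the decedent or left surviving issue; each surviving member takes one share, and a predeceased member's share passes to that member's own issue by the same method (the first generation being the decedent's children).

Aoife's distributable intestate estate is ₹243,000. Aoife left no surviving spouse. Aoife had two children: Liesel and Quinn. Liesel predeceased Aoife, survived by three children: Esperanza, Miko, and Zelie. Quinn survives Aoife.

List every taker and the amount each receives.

Esperanza: ₹40,500; Miko: ₹40,500; Zelie: ₹40,500; Quinn: ₹121,500

The entire ₹243,000 passes to the descendants.
That amount (₹243,000) is divided into 2 shares of ₹121,500: Quinn takes ₹121,500; Liesel's ₹121,500 share passes to Liesel's issue.
Liesel's share (₹121,500) is divided into 3 shares of ₹40,500: Esperanza, Miko, and Zelie each take ₹40,500.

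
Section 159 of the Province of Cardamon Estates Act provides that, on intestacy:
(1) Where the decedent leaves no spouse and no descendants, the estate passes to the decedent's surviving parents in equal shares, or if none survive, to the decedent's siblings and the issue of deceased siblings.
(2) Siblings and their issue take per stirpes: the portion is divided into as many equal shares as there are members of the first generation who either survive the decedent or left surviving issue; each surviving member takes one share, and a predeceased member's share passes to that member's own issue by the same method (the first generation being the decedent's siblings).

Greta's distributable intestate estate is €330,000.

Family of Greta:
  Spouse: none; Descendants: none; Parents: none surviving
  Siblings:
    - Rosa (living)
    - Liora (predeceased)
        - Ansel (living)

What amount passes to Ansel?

Ansel receives €165,000.

The entire €330,000 passes to the siblings and their issue.
That amount (€330,000) is divided into 2 shares of €165,000: Rosa takes €165,000; Liora's €165,000 share passes to Liora's issue.
Liora's share (€165,000) passes entirely to Ansel.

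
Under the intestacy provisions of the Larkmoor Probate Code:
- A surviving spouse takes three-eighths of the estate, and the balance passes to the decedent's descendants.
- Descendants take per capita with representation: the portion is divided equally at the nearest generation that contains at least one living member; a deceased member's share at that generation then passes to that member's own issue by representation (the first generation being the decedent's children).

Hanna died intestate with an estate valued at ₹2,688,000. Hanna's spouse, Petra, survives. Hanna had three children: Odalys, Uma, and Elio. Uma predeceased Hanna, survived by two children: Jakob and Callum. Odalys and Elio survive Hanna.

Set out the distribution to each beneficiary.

Petra takes three-eighths of ₹2,688,000 = ₹1,008,000. The remaining ₹1,680,000 passes to the descendants.
The descendants' portion (₹1,680,000) is divided into 3 shares of ₹560,000: Odalys and Elio each take ₹560,000; Uma's ₹560,000 share passes to Uma's issue.
Uma's share (₹560,000) is divided into 2 shares of ₹280,000: Jakob and Callum each take ₹280,000.

Petra: ₹1,008,000; Odalys: ₹560,000; Jakob: ₹280,000; Callum: ₹280,000; Elio: ₹560,000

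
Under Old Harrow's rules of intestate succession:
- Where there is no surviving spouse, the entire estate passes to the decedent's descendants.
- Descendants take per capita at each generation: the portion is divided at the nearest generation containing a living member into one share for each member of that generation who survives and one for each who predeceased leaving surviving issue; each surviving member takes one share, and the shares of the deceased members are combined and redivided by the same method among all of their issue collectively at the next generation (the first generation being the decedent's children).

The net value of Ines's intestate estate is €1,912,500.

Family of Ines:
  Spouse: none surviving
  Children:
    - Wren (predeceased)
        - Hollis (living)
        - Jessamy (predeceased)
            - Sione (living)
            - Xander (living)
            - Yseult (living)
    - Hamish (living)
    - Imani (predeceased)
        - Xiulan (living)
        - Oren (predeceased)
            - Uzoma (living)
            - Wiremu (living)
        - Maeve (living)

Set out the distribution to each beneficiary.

The entire €1,912,500 passes to the descendants.
That amount (€1,912,500) is divided at the children's generation into 3 shares of €637,500. Hamish takes €637,500. The 2 shares of the deceased (Wren and Imani) are combined into a pool of €1,275,000.
That pool (€1,275,000) is divided at the grandchildren's generation into 5 shares of €255,000. Hollis, Xiulan, and Maeve each take €255,000. The 2 shares of the deceased (Jessamy and Oren) are combined into a pool of €510,000.
That pool (€510,000) is divided at the great-grandchildren's generation equally among Sione, Xander, Yseult, Uzoma, and Wiremu: €102,000 each.

Hollis: €255,000; Sione: €102,000; Xander: €102,000; Yseult: €102,000; Hamish: €637,500; Xiulan: €255,000; Uzoma: €102,000; Wiremu: €102,000; Maeve: €255,000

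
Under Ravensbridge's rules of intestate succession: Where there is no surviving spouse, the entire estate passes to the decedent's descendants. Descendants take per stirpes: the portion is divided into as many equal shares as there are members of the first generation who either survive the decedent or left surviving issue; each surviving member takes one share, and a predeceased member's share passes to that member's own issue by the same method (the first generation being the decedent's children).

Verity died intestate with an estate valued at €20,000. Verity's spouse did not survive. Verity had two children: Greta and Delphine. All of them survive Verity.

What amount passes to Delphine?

The entire €20,000 passes to the descendants.
That amount (€20,000) is divided into 2 shares of €10,000: Greta and Delphine each take €10,000.

Delphine receives €10,000.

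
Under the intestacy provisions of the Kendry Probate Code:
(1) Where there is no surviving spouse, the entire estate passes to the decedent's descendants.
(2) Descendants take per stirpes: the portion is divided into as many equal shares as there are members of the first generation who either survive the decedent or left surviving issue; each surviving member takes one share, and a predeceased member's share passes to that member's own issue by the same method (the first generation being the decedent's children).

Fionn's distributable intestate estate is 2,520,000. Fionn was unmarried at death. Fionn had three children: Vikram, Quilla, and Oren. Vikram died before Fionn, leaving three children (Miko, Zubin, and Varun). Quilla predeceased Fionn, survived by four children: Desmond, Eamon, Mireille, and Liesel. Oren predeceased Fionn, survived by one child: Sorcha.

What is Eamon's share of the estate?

Eamon receives 210,000.

The entire 2,520,000 passes to the descendants.
That amount (2,520,000) is divided into 3 shares of 840,000: Vikram's 840,000 share passes to Vikram's issue; Quilla's 840,000 share passes to Quilla's issue; Oren's 840,000 share passes to Oren's issue.
Vikram's share (840,000) is divided into 3 shares of 280,000: Miko, Zubin, and Varun each take 280,000.
Quilla's share (840,000) is divided into 4 shares of 210,000: Desmond, Eamon, Mireille, and Liesel each take 210,000.
Oren's share (840,000) passes entirely to Sorcha.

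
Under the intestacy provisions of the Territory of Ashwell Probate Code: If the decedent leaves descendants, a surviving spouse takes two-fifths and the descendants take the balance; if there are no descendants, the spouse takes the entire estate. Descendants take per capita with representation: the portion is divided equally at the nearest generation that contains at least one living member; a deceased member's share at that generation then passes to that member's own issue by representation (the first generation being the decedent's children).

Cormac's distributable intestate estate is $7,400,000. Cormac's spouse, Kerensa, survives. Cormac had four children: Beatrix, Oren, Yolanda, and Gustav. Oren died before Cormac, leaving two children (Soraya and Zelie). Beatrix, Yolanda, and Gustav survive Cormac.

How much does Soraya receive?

Soraya receives $555,000.

Kerensa takes two-fifths of $7,400,000 = $2,960,000. The remaining $4,440,000 passes to the descendants.
The descendants' portion ($4,440,000) is divided into 4 shares of $1,110,000: Beatrix, Yolanda, and Gustav each take $1,110,000; Oren's $1,110,000 share passes to Oren's issue.
Oren's share ($1,110,000) is divided into 2 shares of $555,000: Soraya and Zelie each take $555,000.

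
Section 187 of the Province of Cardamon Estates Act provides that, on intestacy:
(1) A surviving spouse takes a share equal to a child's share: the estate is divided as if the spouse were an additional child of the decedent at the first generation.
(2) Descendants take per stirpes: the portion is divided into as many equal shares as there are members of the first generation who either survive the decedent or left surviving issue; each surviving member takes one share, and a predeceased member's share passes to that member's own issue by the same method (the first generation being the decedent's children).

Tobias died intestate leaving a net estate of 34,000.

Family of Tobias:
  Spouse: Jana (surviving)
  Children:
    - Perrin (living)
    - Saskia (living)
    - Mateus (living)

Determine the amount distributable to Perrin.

Perrin receives 8,500.

The spouse counts as an additional share at the children's level, so there are 4 primary shares of 8,500. Jana takes one such share (8,500).
The children's combined portion (25,500) is divided into 3 shares of 8,500: Perrin, Saskia, and Mateus each take 8,500.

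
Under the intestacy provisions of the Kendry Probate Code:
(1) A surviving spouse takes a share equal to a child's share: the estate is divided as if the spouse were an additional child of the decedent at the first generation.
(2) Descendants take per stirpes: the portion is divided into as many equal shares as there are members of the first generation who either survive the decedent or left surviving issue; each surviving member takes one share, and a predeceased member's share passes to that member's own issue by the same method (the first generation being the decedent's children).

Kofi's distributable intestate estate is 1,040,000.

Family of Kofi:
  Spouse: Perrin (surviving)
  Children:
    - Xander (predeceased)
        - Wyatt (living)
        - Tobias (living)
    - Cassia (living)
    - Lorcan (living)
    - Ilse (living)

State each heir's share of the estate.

The spouse counts as an additional share at the children's level, so there are 5 primary shares of 208,000. Perrin takes one such share (208,000).
The children's combined portion (832,000) is divided into 4 shares of 208,000: Cassia, Lorcan, and Ilse each take 208,000; Xander's 208,000 share passes to Xander's issue.
Xander's share (208,000) is divided into 2 shares of 104,000: Wyatt and Tobias each take 104,000.

Perrin: 208,000; Wyatt: 104,000; Tobias: 104,000; Cassia: 208,000; Lorcan: 208,000; Ilse: 208,000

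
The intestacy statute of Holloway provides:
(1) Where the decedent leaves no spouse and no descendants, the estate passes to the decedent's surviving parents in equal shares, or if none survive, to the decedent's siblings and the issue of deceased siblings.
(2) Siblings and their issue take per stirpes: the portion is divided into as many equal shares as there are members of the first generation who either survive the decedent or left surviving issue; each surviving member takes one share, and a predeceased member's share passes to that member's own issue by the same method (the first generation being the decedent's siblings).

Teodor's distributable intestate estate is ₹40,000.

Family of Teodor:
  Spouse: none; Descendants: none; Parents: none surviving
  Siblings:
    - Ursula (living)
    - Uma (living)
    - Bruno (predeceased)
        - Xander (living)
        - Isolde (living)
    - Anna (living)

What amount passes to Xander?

Xander receives ₹5,000.

The entire ₹40,000 passes to the siblings and their issue.
That amount (₹40,000) is divided into 4 shares of ₹10,000: Ursula, Uma, and Anna each take ₹10,000; Bruno's ₹10,000 share passes to Bruno's issue.
Bruno's share (₹10,000) is divided into 2 shares of ₹5,000: Xander and Isolde each take ₹5,000.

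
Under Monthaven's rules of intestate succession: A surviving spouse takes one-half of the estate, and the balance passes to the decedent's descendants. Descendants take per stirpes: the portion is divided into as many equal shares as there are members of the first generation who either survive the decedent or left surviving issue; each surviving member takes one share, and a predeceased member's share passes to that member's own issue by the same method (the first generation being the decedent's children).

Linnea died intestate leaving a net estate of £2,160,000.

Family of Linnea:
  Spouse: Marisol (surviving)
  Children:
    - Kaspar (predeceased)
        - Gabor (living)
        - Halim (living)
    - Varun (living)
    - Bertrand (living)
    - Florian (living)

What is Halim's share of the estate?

Halim receives £135,000.

Marisol takes one-half of £2,160,000 = £1,080,000. The remaining £1,080,000 passes to the descendants.
The descendants' portion (£1,080,000) is divided into 4 shares of £270,000: Varun, Bertrand, and Florian each take £270,000; Kaspar's £270,000 share passes to Kaspar's issue.
Kaspar's share (£270,000) is divided into 2 shares of £135,000: Gabor and Halim each take £135,000.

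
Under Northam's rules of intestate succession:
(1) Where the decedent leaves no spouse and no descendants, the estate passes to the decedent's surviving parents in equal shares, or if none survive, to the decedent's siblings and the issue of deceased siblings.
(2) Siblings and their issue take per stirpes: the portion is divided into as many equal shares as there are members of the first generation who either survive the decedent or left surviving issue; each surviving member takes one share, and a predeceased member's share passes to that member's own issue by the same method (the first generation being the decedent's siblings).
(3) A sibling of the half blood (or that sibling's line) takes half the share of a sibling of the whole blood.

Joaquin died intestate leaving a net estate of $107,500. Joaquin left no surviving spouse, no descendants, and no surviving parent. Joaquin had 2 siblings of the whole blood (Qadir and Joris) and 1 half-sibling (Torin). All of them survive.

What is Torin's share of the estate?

Torin receives $21,500.

The entire $107,500 passes to the siblings and their issue.
Counting each half-blood sibling's line as half a unit, there are 5/2 units in $107,500, so one unit is $43,000. Whole-blood lines (Qadir and Joris) take $43,000 each; half-blood lines (Torin) take $21,500 each.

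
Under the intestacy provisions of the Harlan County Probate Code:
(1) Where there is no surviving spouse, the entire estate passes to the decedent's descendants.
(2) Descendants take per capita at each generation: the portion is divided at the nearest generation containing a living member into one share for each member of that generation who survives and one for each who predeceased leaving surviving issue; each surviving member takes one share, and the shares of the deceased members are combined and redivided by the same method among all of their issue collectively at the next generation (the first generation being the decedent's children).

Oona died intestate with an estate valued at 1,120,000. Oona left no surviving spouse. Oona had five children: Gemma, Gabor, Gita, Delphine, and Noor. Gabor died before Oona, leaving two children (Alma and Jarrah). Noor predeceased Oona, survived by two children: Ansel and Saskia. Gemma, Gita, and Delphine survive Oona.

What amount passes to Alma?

Alma receives 112,000.

The entire 1,120,000 passes to the descendants.
That amount (1,120,000) is divided at the children's generation into 5 shares of 224,000. Gemma, Gita, and Delphine each take 224,000. The 2 shares of the deceased (Gabor and Noor) are combined into a pool of 448,000.
That pool (448,000) is divided at the grandchildren's generation equally among Alma, Jarrah, Ansel, and Saskia: 112,000 each.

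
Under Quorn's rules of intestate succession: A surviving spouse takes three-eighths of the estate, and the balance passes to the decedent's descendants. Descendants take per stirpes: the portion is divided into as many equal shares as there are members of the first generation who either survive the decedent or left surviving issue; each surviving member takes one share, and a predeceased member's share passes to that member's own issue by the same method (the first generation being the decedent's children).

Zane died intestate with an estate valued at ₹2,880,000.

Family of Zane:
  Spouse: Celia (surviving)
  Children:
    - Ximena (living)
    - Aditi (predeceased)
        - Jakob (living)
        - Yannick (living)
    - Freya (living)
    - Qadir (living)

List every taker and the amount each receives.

Celia takes three-eighths of ₹2,880,000 = ₹1,080,000. The remaining ₹1,800,000 passes to the descendants.
The descendants' portion (₹1,800,000) is divided into 4 shares of ₹450,000: Ximena, Freya, and Qadir each take ₹450,000; Aditi's ₹450,000 share passes to Aditi's issue.
Aditi's share (₹450,000) is divided into 2 shares of ₹225,000: Jakob and Yannick each take ₹225,000.

Celia: ₹1,080,000; Ximena: ₹450,000; Jakob: ₹225,000; Yannick: ₹225,000; Freya: ₹450,000; Qadir: ₹450,000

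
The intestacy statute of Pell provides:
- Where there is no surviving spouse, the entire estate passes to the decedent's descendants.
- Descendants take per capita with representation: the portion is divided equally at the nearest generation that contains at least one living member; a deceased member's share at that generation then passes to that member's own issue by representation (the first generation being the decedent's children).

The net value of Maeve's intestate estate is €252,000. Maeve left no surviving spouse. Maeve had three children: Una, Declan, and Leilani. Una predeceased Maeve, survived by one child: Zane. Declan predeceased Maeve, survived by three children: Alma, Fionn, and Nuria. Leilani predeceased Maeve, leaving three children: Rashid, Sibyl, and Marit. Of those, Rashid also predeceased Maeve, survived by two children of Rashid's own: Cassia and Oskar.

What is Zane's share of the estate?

Zane receives €36,000.

The entire €252,000 passes to the descendants.
No child survives, so the initial division is made at the grandchildren's generation.
That amount (€252,000) is divided into 7 shares of €36,000: Zane, Alma, Fionn, Nuria, Sibyl, and Marit each take €36,000; Rashid's €36,000 share passes to Rashid's issue.
Rashid's share (€36,000) is divided into 2 shares of €18,000: Cassia and Oskar each take €18,000.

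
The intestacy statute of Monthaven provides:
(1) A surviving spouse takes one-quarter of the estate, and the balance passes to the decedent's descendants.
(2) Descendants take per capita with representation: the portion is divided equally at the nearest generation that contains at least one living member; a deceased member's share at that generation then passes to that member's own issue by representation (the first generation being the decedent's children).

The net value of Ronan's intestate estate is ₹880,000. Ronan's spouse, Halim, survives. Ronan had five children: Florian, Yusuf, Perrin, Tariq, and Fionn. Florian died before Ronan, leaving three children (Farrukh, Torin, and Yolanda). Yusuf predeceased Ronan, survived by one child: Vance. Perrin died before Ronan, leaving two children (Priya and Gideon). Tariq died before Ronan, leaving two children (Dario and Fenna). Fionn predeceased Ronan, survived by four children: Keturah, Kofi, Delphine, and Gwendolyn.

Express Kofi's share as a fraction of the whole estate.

Kofi receives 1/16 of the estate.

Halim takes one-quarter of ₹880,000 = ₹220,000. The remaining ₹660,000 passes to the descendants.
No child survives, so the initial division is made at the grandchildren's generation.
The descendants' portion (₹660,000) is divided into 12 shares of ₹55,000: Farrukh, Torin, Yolanda, Vance, Priya, Gideon, Dario, Fenna, Keturah, Kofi, Delphine, and Gwendolyn each take ₹55,000.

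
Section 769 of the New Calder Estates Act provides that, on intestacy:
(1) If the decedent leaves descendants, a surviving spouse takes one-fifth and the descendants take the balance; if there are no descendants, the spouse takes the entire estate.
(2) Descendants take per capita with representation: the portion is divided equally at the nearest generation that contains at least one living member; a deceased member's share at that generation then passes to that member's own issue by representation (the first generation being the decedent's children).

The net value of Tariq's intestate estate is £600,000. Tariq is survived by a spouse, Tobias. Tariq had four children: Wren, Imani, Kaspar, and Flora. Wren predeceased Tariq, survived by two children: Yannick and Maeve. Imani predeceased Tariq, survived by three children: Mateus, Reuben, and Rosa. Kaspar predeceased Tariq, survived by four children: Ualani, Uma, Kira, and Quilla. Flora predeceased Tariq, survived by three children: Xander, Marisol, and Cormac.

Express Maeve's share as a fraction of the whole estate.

Maeve receives 1/15 of the estate.

Tobias takes one-fifth of £600,000 = £120,000. The remaining £480,000 passes to the descendants.
No child survives, so the initial division is made at the grandchildren's generation.
The descendants' portion (£480,000) is divided into 12 shares of £40,000: Yannick, Maeve, Mateus, Reuben, Rosa, Ualani, Uma, Kira, Quilla, Xander, Marisol, and Cormac each take £40,000.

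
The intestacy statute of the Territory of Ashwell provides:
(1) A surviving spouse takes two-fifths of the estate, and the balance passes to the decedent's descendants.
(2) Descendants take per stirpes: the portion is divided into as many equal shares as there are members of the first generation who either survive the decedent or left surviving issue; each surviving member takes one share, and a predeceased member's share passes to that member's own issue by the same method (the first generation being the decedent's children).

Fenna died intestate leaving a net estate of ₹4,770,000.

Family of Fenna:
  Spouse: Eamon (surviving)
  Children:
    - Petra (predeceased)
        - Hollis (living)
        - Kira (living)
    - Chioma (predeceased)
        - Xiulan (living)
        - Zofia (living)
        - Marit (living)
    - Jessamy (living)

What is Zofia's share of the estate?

Zofia receives ₹318,000.

Eamon takes two-fifths of ₹4,770,000 = ₹1,908,000. The remaining ₹2,862,000 passes to the descendants.
The descendants' portion (₹2,862,000) is divided into 3 shares of ₹954,000: Jessamy takes ₹954,000; Petra's ₹954,000 share passes to Petra's issue; Chioma's ₹954,000 share passes to Chioma's issue.
Petra's share (₹954,000) is divided into 2 shares of ₹477,000: Hollis and Kira each take ₹477,000.
Chioma's share (₹954,000) is divided into 3 shares of ₹318,000: Xiulan, Zofia, and Marit each take ₹318,000.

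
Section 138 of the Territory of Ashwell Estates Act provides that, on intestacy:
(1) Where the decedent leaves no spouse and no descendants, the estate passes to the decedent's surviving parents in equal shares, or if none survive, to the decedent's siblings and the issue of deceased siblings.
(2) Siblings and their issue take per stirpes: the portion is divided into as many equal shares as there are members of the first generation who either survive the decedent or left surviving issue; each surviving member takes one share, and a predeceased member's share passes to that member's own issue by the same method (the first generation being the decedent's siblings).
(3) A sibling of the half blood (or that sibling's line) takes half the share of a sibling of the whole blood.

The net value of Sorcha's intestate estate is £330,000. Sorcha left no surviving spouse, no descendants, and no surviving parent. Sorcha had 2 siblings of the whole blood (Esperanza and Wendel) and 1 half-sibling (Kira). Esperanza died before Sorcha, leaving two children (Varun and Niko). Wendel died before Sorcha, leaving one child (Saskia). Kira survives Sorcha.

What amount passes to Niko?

The entire £330,000 passes to the siblings and their issue.
Counting each half-blood sibling's line as half a unit, there are 5/2 units in £330,000, so one unit is £132,000. Whole-blood lines (Esperanza and Wendel) take £132,000 each; half-blood lines (Kira) take £66,000 each.
Esperanza's share (£132,000) is divided into 2 shares of £66,000: Varun and Niko each take £66,000.
Wendel's share (£132,000) passes entirely to Saskia.

Niko receives £66,000.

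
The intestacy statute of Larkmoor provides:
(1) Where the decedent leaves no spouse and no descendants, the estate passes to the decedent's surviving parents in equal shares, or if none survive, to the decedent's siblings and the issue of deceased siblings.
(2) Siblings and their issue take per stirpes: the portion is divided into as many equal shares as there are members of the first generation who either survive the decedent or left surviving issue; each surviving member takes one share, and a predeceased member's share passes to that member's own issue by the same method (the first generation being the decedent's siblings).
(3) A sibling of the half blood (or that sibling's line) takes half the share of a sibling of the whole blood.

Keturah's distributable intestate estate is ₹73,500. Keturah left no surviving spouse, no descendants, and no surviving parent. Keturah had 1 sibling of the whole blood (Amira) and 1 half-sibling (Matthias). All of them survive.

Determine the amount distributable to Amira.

Amira receives ₹49,000.

The entire ₹73,500 passes to the siblings and their issue.
Counting each half-blood sibling's line as half a unit, there are 3/2 units in ₹73,500, so one unit is ₹49,000. Whole-blood lines (Amira) take ₹49,000 each; half-blood lines (Matthias) take ₹24,500 each.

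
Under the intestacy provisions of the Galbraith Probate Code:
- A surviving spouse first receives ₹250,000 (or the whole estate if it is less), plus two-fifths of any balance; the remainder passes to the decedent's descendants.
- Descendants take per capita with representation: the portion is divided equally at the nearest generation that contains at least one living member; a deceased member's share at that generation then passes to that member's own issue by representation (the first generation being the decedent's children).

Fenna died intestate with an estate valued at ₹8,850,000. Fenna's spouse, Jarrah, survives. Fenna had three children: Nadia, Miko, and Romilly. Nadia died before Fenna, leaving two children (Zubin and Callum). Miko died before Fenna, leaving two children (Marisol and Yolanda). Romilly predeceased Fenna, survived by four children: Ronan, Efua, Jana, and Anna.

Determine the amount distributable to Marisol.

Marisol receives ₹645,000.

Jarrah first takes ₹250,000, leaving a balance of ₹8,600,000. Jarrah then takes two-fifths of the balance (₹3,440,000), for a total of ₹3,690,000. The remaining ₹5,160,000 passes to the descendants.
No child survives, so the initial division is made at the grandchildren's generation.
The descendants' portion (₹5,160,000) is divided into 8 shares of ₹645,000: Zubin, Callum, Marisol, Yolanda, Ronan, Efua, Jana, and Anna each take ₹645,000.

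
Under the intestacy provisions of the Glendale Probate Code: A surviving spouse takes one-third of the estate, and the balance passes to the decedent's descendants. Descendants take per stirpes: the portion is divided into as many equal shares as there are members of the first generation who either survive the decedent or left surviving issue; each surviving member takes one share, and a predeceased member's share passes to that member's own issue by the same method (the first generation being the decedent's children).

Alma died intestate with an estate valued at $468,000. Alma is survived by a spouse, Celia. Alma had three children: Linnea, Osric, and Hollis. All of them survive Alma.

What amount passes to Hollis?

Celia takes one-third of $468,000 = $156,000. The remaining $312,000 passes to the descendants.
The descendants' portion ($312,000) is divided into 3 shares of $104,000: Linnea, Osric, and Hollis each take $104,000.

Hollis receives $104,000.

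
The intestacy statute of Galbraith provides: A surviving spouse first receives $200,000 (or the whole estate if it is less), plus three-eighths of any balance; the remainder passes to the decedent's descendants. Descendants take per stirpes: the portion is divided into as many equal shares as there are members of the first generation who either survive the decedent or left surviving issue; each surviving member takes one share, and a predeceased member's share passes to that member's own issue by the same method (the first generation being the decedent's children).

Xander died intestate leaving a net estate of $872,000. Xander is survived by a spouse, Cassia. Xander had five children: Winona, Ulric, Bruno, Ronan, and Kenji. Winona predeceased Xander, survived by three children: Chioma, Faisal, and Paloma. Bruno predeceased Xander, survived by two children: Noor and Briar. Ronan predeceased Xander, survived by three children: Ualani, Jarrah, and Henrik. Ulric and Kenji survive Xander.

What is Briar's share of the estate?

Briar receives $42,000.

Cassia first takes $200,000, leaving a balance of $672,000. Cassia then takes three-eighths of the balance ($252,000), for a total of $452,000. The remaining $420,000 passes to the descendants.
The descendants' portion ($420,000) is divided into 5 shares of $84,000: Ulric and Kenji each take $84,000; Winona's $84,000 share passes to Winona's issue; Bruno's $84,000 share passes to Bruno's issue; Ronan's $84,000 share passes to Ronan's issue.
Winona's share ($84,000) is divided into 3 shares of $28,000: Chioma, Faisal, and Paloma each take $28,000.
Bruno's share ($84,000) is divided into 2 shares of $42,000: Noor and Briar each take $42,000.
Ronan's share ($84,000) is divided into 3 shares of $28,000: Ualani, Jarrah, and Henrik each take $28,000.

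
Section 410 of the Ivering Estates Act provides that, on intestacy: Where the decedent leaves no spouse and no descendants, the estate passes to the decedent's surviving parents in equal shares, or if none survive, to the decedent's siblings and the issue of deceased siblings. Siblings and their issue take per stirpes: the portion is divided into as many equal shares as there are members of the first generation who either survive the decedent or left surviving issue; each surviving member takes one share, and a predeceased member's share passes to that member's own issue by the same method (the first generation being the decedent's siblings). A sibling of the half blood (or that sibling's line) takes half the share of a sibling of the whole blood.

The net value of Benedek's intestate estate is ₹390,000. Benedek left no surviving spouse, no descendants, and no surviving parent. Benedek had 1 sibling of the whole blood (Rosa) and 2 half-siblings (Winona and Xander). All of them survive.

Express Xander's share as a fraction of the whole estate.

The entire ₹390,000 passes to the siblings and their issue.
Counting each half-blood sibling's line as half a unit, there are 2 units in ₹390,000, so one unit is ₹195,000. Whole-blood lines (Rosa) take ₹195,000 each; half-blood lines (Winona and Xander) take ₹97,500 each.

Xander receives 1/4 of the estate.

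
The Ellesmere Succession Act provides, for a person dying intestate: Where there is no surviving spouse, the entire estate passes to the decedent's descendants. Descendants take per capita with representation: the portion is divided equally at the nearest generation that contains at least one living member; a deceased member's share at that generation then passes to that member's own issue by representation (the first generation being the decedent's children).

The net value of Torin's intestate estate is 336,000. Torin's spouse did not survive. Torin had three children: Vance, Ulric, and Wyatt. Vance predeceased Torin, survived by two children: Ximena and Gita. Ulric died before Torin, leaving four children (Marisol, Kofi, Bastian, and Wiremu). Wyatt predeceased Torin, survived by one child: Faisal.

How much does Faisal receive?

Faisal receives 48,000.

The entire 336,000 passes to the descendants.
No child survives, so the initial division is made at the grandchildren's generation.
That amount (336,000) is divided into 7 shares of 48,000: Ximena, Gita, Marisol, Kofi, Bastian, Wiremu, and Faisal each take 48,000.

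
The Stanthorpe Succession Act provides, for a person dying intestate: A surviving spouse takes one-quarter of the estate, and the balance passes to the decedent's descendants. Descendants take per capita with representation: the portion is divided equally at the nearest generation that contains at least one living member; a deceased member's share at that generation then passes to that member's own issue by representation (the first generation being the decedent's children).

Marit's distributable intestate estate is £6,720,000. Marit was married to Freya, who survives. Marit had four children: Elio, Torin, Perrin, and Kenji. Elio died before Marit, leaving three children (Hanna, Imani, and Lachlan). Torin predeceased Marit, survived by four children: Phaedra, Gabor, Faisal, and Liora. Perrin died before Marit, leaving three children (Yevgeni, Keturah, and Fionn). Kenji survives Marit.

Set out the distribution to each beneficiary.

Freya takes one-quarter of £6,720,000 = £1,680,000. The remaining £5,040,000 passes to the descendants.
The descendants' portion (£5,040,000) is divided into 4 shares of £1,260,000: Kenji takes £1,260,000; Elio's £1,260,000 share passes to Elio's issue; Torin's £1,260,000 share passes to Torin's issue; Perrin's £1,260,000 share passes to Perrin's issue.
Elio's share (£1,260,000) is divided into 3 shares of £420,000: Hanna, Imani, and Lachlan each take £420,000.
Torin's share (£1,260,000) is divided into 4 shares of £315,000: Phaedra, Gabor, Faisal, and Liora each take £315,000.
Perrin's share (£1,260,000) is divided into 3 shares of £420,000: Yevgeni, Keturah, and Fionn each take £420,000.

Freya: £1,680,000; Hanna: £420,000; Imani: £420,000; Lachlan: £420,000; Phaedra: £315,000; Gabor: £315,000; Faisal: £315,000; Liora: £315,000; Yevgeni: £420,000; Keturah: £420,000; Fionn: £420,000; Kenji: £1,260,000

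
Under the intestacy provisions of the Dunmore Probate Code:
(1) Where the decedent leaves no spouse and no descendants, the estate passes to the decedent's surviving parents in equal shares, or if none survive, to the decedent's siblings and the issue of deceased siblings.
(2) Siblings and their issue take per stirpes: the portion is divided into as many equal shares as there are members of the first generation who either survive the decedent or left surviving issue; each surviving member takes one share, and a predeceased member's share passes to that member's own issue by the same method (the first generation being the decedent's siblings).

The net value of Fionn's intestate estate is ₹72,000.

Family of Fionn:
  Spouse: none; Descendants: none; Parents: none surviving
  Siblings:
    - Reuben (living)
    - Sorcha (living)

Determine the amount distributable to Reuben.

The entire ₹72,000 passes to the siblings and their issue.
That amount (₹72,000) is divided into 2 shares of ₹36,000: Reuben and Sorcha each take ₹36,000.

Reuben receives ₹36,000.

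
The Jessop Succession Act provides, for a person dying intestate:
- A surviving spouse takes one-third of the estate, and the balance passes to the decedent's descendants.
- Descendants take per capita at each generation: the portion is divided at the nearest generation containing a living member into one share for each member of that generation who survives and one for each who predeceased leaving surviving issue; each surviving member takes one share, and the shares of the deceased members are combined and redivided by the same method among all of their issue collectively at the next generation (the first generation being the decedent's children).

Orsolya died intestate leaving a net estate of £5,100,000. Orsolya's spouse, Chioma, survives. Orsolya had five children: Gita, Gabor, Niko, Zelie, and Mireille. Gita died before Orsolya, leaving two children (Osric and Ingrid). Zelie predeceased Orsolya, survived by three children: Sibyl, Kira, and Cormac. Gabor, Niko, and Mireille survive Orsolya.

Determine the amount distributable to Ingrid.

Ingrid receives £272,000.

Chioma takes one-third of £5,100,000 = £1,700,000. The remaining £3,400,000 passes to the descendants.
The descendants' portion (£3,400,000) is divided at the children's generation into 5 shares of £680,000. Gabor, Niko, and Mireille each take £680,000. The 2 shares of the deceased (Gita and Zelie) are combined into a pool of £1,360,000.
That pool (£1,360,000) is divided at the grandchildren's generation equally among Osric, Ingrid, Sibyl, Kira, and Cormac: £272,000 each.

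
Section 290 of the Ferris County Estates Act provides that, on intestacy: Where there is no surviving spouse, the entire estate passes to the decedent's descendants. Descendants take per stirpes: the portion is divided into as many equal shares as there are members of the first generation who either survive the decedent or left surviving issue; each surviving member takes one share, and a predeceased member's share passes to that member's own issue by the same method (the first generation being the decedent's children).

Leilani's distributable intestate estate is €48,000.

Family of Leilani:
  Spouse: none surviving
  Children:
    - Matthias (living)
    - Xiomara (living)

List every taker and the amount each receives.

The entire €48,000 passes to the descendants.
That amount (€48,000) is divided into 2 shares of €24,000: Matthias and Xiomara each take €24,000.

Matthias: €24,000; Xiomara: €24,000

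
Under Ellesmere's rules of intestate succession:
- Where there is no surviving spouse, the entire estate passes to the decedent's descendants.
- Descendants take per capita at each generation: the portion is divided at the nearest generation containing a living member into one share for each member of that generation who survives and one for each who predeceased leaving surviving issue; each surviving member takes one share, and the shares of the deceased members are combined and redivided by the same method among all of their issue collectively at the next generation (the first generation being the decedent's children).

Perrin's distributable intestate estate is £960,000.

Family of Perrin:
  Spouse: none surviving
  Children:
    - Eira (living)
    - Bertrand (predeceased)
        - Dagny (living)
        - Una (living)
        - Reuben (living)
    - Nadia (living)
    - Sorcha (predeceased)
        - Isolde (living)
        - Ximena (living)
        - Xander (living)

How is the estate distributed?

The entire £960,000 passes to the descendants.
That amount (£960,000) is divided at the children's generation into 4 shares of £240,000. Eira and Nadia each take £240,000. The 2 shares of the deceased (Bertrand and Sorcha) are combined into a pool of £480,000.
That pool (£480,000) is divided at the grandchildren's generation equally among Dagny, Una, Reuben, Isolde, Ximena, and Xander: £80,000 each.

Eira: £240,000; Dagny: £80,000; Una: £80,000; Reuben: £80,000; Nadia: £240,000; Isolde: £80,000; Ximena: £80,000; Xander: £80,000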